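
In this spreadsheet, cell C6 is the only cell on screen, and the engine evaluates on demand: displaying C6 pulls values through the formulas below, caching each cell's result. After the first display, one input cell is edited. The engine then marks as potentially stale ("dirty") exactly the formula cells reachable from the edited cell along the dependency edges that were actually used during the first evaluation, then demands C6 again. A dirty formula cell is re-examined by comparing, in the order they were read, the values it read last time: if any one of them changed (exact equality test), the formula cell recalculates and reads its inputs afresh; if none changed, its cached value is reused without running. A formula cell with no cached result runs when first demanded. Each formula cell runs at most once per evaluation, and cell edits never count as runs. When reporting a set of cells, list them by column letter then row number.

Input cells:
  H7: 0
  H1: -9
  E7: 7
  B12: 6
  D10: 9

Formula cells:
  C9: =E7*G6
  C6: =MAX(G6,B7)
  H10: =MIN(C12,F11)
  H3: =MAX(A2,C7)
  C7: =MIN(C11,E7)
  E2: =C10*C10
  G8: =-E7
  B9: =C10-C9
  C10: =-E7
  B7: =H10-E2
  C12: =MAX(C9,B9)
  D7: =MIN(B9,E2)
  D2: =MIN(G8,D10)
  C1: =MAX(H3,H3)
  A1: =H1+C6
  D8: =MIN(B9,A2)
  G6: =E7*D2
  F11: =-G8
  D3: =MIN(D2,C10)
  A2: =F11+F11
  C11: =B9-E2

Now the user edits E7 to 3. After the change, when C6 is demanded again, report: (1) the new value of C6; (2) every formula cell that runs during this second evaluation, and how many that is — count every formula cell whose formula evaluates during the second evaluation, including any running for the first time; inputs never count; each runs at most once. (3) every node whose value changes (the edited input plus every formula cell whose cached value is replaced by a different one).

Initial pass — values computed on the first demand:
  C10 = -(7) = -7
  E2 = -7 * -7 = 49
  G8 = -(7) = -7
  D2 = MIN(-7, 9) = -7
  F11 = -(-7) = 7
  G6 = 7 * -7 = -49
  C9 = 7 * -49 = -343
  B9 = -7 - -343 = 336
  C12 = MAX(-343, 336) = 336
  H10 = MIN(336, 7) = 7
  B7 = 7 - 49 = -42
  C6 = MAX(-49, -42) = -42

Second demand — change propagation:
  C10: re-runs because E7 7->3; new result -3.
  E2: re-runs because C10 -7->-3; C10 -7->-3; new result 9.
  G8: re-runs because E7 7->3; new result -3.
  D2: re-runs because G8 -7->-3; new result -3.
  F11: re-runs because G8 -7->-3; new result 3.
  G6: re-runs because E7 7->3; D2 -7->-3; new result -9.
  C9: re-runs because E7 7->3; G6 -49->-9; new result -27.
  B9: re-runs because C10 -7->-3; C9 -343->-27; new result 24.
  C12: re-runs because C9 -343->-27; B9 336->24; new result 24.
  H10: re-runs because C12 336->24; F11 7->3; new result 3.
  B7: re-runs because H10 7->3; E2 49->9; new result -6.
  C6: re-runs because G6 -49->-9; B7 -42->-6; new result -6.

C6 now evaluates to -6.
Run set: B7, B9, C6, C9, C10, C12, D2, E2, F11, G6, G8, H10 (12 run).
Changed values: B7, B9, C6, C9, C10, C12, D2, E2, E7, F11, G6, G8, H10.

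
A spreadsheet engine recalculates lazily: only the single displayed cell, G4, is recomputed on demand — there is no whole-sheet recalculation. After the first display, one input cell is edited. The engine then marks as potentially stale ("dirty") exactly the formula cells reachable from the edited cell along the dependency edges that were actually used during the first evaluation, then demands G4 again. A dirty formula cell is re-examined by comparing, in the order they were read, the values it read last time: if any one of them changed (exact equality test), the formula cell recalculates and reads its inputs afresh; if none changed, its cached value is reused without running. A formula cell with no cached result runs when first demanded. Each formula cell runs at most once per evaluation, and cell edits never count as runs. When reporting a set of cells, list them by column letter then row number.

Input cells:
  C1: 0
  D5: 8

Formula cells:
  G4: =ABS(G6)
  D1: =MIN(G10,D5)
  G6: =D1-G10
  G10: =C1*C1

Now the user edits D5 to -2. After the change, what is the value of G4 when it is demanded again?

New value of G4: 2.

First evaluation (everything demanded from the output):
  G10 = 0 * 0 = 0
  D1 = MIN(0, 8) = 0
  G6 = 0 - 0 = 0
  G4 = ABS(0) = 0

Propagation after the edit:
  D1: runs — D5 8->-2; result -2.
  G6: runs — D1 0->-2; result -2.
  G4: runs — G6 0->-2; result 2.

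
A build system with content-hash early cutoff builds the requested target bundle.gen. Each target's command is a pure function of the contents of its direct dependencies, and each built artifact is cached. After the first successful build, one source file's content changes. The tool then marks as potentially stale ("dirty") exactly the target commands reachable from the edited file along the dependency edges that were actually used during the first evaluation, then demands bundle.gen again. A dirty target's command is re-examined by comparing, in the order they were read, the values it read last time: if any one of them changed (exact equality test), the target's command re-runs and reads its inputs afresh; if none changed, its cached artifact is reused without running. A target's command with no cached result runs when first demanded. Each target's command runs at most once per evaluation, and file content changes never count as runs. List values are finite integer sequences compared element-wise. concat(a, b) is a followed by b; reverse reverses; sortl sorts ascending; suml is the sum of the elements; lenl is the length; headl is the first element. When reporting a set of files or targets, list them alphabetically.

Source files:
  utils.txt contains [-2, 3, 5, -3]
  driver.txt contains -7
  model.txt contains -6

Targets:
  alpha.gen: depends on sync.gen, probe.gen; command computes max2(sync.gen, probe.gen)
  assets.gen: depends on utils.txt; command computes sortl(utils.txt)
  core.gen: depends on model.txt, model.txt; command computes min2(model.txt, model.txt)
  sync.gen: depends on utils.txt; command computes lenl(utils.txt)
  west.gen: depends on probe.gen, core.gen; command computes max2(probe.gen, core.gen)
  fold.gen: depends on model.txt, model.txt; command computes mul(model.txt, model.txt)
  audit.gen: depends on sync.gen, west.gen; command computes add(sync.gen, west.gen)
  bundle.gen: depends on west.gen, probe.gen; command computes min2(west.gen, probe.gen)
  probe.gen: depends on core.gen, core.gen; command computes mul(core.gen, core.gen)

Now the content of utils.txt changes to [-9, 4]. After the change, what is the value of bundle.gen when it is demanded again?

First evaluation (everything demanded from the output):
  core.gen = min2(-6, -6) = -6
  probe.gen = mul(-6, -6) = 36
  west.gen = max2(36, -6) = 36
  bundle.gen = min2(36, 36) = 36

Propagation after the edit:
  utils.txt feeds no computation that the output demands — nothing is marked dirty and nothing runs.

Key observation: utils.txt is never demanded by the output, so the edit triggers no recomputation at all.

New value of bundle.gen: 36.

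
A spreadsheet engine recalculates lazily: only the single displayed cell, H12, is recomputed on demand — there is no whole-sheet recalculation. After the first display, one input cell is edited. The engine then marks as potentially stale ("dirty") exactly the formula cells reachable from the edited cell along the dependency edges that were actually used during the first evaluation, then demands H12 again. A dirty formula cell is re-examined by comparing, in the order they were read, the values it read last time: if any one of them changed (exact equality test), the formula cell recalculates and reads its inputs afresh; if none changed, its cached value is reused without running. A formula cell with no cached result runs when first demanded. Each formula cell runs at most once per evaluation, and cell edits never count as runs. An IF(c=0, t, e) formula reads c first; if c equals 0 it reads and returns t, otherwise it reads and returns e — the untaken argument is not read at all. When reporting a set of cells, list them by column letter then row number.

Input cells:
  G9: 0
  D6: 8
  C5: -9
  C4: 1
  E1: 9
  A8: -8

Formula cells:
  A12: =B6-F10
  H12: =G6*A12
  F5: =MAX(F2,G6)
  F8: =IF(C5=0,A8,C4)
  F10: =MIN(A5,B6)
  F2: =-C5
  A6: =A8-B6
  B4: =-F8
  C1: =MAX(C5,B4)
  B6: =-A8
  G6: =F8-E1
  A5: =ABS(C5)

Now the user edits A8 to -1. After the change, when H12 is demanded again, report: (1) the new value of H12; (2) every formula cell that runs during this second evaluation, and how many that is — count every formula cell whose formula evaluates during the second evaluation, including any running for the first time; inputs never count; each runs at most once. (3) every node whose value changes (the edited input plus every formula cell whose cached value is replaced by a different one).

First evaluation (everything demanded from the output):
  A5 = ABS(-9) = 9
  B6 = -(-8) = 8
  F8 = IF(C5=0: C5=-9 -> else branch C4) = 1
  F10 = MIN(9, 8) = 8
  A12 = 8 - 8 = 0
  G6 = 1 - 9 = -8
  H12 = -8 * 0 = 0

Propagation after the edit:
  B6: runs — A8 -8->-1; result 1.
  F10: runs — B6 8->1; result 1.
  A12: runs — B6 8->1; F10 8->1; result 0 (same value as before).
  H12: checked — values it read are unchanged (G6 unchanged, A12 unchanged); reused cached 0 without running.

Key observation: the change is absorbed at A12 — it re-runs but produces the same value, and the output's value is unchanged.

New value of H12: 0.
Formula cells that run: A12, B6, F10 — 3 in total.
Values that change: A8, B6, F10.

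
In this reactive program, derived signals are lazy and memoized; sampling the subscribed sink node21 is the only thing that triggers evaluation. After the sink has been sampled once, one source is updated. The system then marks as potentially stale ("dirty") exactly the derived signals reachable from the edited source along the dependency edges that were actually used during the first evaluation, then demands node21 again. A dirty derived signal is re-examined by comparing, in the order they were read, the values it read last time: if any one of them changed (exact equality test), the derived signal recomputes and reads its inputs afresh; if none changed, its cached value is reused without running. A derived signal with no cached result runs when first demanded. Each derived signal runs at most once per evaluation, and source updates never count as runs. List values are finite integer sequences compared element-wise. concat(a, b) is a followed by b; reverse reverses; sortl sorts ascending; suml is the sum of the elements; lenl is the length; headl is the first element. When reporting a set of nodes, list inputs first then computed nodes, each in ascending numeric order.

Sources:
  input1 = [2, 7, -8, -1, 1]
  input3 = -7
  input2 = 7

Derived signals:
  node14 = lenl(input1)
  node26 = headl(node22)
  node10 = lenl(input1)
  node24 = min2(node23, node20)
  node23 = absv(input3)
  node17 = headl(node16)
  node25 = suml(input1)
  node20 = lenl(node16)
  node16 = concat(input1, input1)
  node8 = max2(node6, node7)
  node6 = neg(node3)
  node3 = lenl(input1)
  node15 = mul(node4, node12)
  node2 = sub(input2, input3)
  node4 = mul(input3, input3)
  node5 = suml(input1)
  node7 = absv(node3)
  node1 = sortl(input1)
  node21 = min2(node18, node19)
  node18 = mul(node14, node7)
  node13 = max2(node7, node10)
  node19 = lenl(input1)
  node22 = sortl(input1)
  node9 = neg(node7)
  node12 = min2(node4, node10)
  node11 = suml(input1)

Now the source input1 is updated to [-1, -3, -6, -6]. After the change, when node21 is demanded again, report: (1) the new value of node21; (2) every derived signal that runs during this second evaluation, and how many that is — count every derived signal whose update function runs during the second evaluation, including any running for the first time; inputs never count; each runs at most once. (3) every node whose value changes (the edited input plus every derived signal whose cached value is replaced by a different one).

Demanding node21 again yields 4.
6 derived signals run: node3, node7, node14, node18, node19, node21.
The nodes whose values change: input1, node3, node7, node14, node18, node19, node21.

First demand of the output computes:
  node3 = lenl([2, 7, -8, -1, 1]) = 5
  node7 = absv(5) = 5
  node14 = lenl([2, 7, -8, -1, 1]) = 5
  node18 = mul(5, 5) = 25
  node19 = lenl([2, 7, -8, -1, 1]) = 5
  node21 = min2(25, 5) = 5

After the edit, cleaning proceeds:
  node3: a read changed (input1 [2, 7, -8, -1, 1]->[-1, -3, -6, -6]) — executes, giving 4.
  node7: a read changed (node3 5->4) — executes, giving 4.
  node14: a read changed (input1 [2, 7, -8, -1, 1]->[-1, -3, -6, -6]) — executes, giving 4.
  node18: a read changed (node14 5->4; node7 5->4) — executes, giving 16.
  node19: a read changed (input1 [2, 7, -8, -1, 1]->[-1, -3, -6, -6]) — executes, giving 4.
  node21: a read changed (node18 25->16; node19 5->4) — executes, giving 4.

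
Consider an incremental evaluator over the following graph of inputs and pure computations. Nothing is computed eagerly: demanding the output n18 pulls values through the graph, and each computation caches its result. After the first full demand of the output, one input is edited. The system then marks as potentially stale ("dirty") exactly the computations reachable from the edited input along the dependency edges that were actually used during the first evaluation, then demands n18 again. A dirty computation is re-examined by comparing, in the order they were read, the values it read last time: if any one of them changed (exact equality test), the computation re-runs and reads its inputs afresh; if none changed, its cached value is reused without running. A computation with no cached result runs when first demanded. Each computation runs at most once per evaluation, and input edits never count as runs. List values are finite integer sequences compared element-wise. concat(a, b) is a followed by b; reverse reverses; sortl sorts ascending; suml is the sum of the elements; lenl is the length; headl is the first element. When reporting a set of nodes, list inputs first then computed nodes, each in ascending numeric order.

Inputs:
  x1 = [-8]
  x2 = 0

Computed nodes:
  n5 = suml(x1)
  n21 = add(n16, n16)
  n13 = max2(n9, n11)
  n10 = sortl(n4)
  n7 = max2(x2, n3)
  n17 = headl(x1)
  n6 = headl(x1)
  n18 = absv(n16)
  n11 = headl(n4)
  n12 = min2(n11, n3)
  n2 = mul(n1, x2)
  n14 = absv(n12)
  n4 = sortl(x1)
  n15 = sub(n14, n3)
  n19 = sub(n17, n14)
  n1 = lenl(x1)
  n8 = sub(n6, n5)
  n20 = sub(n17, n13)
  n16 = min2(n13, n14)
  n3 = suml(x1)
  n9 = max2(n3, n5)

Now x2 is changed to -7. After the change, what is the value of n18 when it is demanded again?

Initial pass — values computed on the first demand:
  n3 = suml([-8]) = -8
  n4 = sortl([-8]) = [-8]
  n5 = suml([-8]) = -8
  n9 = max2(-8, -8) = -8
  n11 = headl([-8]) = -8
  n12 = min2(-8, -8) = -8
  n13 = max2(-8, -8) = -8
  n14 = absv(-8) = 8
  n16 = min2(-8, 8) = -8
  n18 = absv(-8) = 8

Second demand — change propagation:
  no demanded computation ever read x2, so the edit dirties nothing and nothing runs.

The important point: nothing the output needs ever reads x2, so the edit is invisible to it.

n18 now evaluates to 8.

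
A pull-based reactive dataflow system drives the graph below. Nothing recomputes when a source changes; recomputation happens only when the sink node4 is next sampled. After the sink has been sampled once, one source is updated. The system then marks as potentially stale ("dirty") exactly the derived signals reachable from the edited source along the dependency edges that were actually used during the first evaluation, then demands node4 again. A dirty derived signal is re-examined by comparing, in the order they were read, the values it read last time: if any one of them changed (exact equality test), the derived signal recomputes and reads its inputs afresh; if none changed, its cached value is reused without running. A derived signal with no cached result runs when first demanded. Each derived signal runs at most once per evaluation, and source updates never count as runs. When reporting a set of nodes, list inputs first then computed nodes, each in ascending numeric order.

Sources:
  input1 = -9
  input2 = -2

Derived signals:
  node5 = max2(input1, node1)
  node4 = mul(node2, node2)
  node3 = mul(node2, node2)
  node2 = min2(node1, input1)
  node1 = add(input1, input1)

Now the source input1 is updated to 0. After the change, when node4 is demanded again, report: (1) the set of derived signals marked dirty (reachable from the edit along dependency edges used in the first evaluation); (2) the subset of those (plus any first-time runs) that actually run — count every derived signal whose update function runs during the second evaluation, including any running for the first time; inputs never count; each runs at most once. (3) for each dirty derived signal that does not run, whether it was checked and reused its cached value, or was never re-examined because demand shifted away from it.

First evaluation (everything demanded from the output):
  node1 = add(-9, -9) = -18
  node2 = min2(-18, -9) = -18
  node4 = mul(-18, -18) = 324

Propagation after the edit:
  node1: runs — input1 -9->0; input1 -9->0; result 0.
  node2: runs — node1 -18->0; input1 -9->0; result 0.
  node4: runs — node2 -18->0; node2 -18->0; result 0.

Marked dirty: node1, node2, node4.
Derived signals that run: node1, node2, node4 — 3 in total.
Every dirty derived signal ran.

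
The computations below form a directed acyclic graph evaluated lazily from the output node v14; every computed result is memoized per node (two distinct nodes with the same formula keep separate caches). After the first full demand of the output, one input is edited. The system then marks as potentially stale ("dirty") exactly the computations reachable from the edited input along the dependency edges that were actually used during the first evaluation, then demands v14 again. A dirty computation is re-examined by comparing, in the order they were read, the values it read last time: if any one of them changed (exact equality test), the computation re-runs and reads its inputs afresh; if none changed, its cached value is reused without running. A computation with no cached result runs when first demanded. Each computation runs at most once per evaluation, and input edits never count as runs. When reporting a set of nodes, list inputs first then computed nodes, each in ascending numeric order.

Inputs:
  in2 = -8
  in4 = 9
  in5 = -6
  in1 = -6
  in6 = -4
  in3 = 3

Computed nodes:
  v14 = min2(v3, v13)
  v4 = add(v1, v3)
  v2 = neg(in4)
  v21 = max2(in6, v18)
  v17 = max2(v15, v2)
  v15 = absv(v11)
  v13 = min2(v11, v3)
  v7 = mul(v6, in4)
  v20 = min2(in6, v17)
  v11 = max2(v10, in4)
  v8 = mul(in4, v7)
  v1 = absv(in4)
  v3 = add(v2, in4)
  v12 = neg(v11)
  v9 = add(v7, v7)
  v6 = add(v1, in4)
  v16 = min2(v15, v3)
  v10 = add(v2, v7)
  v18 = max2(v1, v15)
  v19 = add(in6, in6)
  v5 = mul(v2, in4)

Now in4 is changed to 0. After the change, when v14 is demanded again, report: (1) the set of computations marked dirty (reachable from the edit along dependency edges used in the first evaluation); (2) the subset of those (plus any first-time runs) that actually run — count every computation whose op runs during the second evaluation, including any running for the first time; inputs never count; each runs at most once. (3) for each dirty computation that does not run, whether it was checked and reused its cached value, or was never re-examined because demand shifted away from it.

First demand of the output computes:
  v1 = absv(9) = 9
  v2 = neg(9) = -9
  v3 = add(-9, 9) = 0
  v6 = add(9, 9) = 18
  v7 = mul(18, 9) = 162
  v10 = add(-9, 162) = 153
  v11 = max2(153, 9) = 153
  v13 = min2(153, 0) = 0
  v14 = min2(0, 0) = 0

After the edit, cleaning proceeds:
  v1: a read changed (in4 9->0) — executes, giving 0.
  v2: a read changed (in4 9->0) — executes, giving 0.
  v3: a read changed (v2 -9->0; in4 9->0) — executes, giving 0 — identical to its old value.
  v6: a read changed (v1 9->0; in4 9->0) — executes, giving 0.
  v7: a read changed (v6 18->0; in4 9->0) — executes, giving 0.
  v10: a read changed (v2 -9->0; v7 162->0) — executes, giving 0.
  v11: a read changed (v10 153->0; in4 9->0) — executes, giving 0.
  v13: a read changed (v11 153->0) — executes, giving 0 — identical to its old value.
  v14: dirty, but its reads are unchanged (v3 unchanged, v13 unchanged); cached 0 stands.

Note where the cutoff bites: v14 is checked, finds nothing changed, and keeps its cache.

The edit dirties: v1, v2, v3, v6, v7, v10, v11, v13, v14.
8 computations run: v1, v2, v3, v6, v7, v10, v11, v13.
Cache hits after checking: v14.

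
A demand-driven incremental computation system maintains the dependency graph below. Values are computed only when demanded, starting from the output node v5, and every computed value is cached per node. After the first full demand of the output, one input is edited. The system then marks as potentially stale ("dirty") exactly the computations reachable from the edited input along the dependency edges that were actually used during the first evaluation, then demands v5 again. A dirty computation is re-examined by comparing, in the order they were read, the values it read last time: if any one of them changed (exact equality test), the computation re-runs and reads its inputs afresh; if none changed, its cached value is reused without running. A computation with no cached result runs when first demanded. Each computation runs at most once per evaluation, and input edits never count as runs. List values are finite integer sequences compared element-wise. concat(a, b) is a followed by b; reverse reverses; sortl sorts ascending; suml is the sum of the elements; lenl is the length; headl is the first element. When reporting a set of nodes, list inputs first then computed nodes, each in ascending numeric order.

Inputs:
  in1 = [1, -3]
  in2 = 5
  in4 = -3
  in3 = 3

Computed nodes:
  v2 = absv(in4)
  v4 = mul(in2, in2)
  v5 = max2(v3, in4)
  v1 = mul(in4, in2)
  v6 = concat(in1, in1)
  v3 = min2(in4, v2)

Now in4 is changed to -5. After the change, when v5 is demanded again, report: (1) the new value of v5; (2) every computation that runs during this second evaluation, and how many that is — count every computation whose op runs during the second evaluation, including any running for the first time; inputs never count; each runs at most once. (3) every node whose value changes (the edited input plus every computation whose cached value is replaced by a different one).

New value of v5: -5.
Computations that run: v2, v3, v5 — 3 in total.
Values that change: in4, v2, v3, v5.

First evaluation (everything demanded from the output):
  v2 = absv(-3) = 3
  v3 = min2(-3, 3) = -3
  v5 = max2(-3, -3) = -3

Propagation after the edit:
  v2: runs — in4 -3->-5; result 5.
  v3: runs — in4 -3->-5; v2 3->5; result -5.
  v5: runs — v3 -3->-5; in4 -3->-5; result -5.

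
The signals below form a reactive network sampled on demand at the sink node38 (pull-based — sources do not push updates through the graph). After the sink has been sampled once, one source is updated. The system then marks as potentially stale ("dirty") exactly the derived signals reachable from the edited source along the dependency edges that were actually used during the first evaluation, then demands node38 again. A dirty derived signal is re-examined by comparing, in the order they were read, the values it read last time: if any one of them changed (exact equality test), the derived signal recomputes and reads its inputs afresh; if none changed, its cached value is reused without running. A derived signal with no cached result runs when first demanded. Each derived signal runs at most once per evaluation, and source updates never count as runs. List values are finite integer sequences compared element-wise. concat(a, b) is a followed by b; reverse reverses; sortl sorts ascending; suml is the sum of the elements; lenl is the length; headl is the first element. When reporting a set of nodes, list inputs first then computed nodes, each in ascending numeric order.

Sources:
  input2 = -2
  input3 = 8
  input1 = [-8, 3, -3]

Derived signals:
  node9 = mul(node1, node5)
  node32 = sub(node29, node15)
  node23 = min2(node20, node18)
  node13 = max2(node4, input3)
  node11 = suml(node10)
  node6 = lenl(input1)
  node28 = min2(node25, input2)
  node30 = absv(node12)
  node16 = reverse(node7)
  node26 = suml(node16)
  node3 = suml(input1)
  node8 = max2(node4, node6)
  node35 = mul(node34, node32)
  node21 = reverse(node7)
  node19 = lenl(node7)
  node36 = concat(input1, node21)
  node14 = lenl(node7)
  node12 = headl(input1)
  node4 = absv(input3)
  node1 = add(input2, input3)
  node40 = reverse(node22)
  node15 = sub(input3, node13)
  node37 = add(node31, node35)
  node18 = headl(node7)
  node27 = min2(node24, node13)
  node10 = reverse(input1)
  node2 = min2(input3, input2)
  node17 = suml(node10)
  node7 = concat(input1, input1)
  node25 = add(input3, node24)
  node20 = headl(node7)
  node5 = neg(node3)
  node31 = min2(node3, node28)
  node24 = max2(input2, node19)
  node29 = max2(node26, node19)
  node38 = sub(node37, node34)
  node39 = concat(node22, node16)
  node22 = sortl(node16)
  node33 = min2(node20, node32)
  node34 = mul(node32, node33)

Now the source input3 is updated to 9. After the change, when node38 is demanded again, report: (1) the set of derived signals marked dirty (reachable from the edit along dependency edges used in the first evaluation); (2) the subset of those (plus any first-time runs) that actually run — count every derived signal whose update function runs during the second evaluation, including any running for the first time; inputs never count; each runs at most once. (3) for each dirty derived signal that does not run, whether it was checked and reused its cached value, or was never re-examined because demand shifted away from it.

Initial pass — values computed on the first demand:
  node3 = suml([-8, 3, -3]) = -8
  node4 = absv(8) = 8
  node7 = concat([-8, 3, -3], [-8, 3, -3]) = [-8, 3, -3, -8, 3, -3]
  node13 = max2(8, 8) = 8
  node15 = sub(8, 8) = 0
  node16 = reverse([-8, 3, -3, -8, 3, -3]) = [-3, 3, -8, -3, 3, -8]
  node19 = lenl([-8, 3, -3, -8, 3, -3]) = 6
  node20 = headl([-8, 3, -3, -8, 3, -3]) = -8
  node24 = max2(-2, 6) = 6
  node25 = add(8, 6) = 14
  node26 = suml([-3, 3, -8, -3, 3, -8]) = -16
  node28 = min2(14, -2) = -2
  node29 = max2(-16, 6) = 6
  node31 = min2(-8, -2) = -8
  node32 = sub(6, 0) = 6
  node33 = min2(-8, 6) = -8
  node34 = mul(6, -8) = -48
  node35 = mul(-48, 6) = -288
  node37 = add(-8, -288) = -296
  node38 = sub(-296, -48) = -248

Second demand — change propagation:
  node4: re-runs because input3 8->9; new result 9.
  node13: re-runs because node4 8->9; input3 8->9; new result 9.
  node15: re-runs because input3 8->9; node13 8->9; new result 0 (unchanged).
  node25: re-runs because input3 8->9; new result 15.
  node28: re-runs because node25 14->15; new result -2 (unchanged).
  node31: re-examined; everything it read last time is the same (node3 unchanged, node28 unchanged) — cache -8 kept, no run.
  node32: re-examined; everything it read last time is the same (node29 unchanged, node15 unchanged) — cache 6 kept, no run.
  node33: re-examined; everything it read last time is the same (node20 unchanged, node32 unchanged) — cache -8 kept, no run.
  node34: re-examined; everything it read last time is the same (node32 unchanged, node33 unchanged) — cache -48 kept, no run.
  node35: re-examined; everything it read last time is the same (node34 unchanged, node32 unchanged) — cache -288 kept, no run.
  node37: re-examined; everything it read last time is the same (node31 unchanged, node35 unchanged) — cache -296 kept, no run.
  node38: re-examined; everything it read last time is the same (node37 unchanged, node34 unchanged) — cache -248 kept, no run.

The important point: at node31 every value read last time is unchanged, so the dirty flag clears without a run.

Dirty set: node4, node13, node15, node25, node28, node31, node32, node33, node34, node35, node37, node38.
Run set: node4, node13, node15, node25, node28 (5 run).
Re-examined without running (cache reused): node31, node32, node33, node34, node35, node37, node38.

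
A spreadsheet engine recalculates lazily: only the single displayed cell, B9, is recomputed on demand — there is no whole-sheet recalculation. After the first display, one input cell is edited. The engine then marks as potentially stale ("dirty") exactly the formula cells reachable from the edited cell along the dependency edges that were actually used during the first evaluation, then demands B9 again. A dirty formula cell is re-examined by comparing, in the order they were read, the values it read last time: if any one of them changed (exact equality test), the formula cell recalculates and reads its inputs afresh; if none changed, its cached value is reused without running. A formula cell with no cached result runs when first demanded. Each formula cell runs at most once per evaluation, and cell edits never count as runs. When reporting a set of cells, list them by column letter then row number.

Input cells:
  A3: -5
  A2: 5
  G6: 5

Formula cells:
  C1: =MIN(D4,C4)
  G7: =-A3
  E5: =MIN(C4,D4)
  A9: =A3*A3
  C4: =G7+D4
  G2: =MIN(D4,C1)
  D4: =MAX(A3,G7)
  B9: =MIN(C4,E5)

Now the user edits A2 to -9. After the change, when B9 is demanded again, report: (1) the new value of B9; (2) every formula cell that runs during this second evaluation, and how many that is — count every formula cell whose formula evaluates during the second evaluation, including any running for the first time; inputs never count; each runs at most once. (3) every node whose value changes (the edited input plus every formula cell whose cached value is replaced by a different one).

New value of B9: 5.
Formula cells that run: none — 0 in total.
Values that change: A2.
Key observation: A2 is never demanded by the output, so the edit triggers no recomputation at all.

First evaluation (everything demanded from the output):
  G7 = -(-5) = 5
  D4 = MAX(-5, 5) = 5
  C4 = 5 + 5 = 10
  E5 = MIN(10, 5) = 5
  B9 = MIN(10, 5) = 5

Propagation after the edit:
  A2 feeds no computation that the output demands — nothing is marked dirty and nothing runs.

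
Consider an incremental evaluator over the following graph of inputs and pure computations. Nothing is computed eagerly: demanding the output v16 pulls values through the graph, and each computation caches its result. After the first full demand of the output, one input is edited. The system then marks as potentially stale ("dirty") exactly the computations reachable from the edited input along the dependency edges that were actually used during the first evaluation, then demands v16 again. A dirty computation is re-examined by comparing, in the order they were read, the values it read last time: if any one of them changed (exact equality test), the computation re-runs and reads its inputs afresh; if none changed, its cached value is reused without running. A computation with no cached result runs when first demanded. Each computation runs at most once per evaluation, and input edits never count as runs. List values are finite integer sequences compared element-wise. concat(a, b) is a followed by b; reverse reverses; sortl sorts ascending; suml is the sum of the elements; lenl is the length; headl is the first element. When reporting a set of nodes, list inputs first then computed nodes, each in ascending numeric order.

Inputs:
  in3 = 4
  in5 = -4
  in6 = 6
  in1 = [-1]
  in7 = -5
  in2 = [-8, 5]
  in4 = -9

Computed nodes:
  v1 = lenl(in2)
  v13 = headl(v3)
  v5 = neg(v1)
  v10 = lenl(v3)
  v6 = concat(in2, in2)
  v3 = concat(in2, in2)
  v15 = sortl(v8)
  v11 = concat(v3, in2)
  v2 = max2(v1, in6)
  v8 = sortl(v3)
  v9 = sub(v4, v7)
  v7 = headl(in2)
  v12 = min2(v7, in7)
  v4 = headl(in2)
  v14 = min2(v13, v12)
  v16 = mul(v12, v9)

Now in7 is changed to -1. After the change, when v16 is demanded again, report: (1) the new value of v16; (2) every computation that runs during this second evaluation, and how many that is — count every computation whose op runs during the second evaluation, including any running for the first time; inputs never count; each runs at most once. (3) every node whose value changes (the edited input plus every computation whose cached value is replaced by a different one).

v16 now evaluates to 0.
Run set: v12 (1 run).
Changed values: in7.
The important point: v12 recomputes to an identical value, and the output ends up unchanged.

Initial pass — values computed on the first demand:
  v4 = headl([-8, 5]) = -8
  v7 = headl([-8, 5]) = -8
  v9 = sub(-8, -8) = 0
  v12 = min2(-8, -5) = -8
  v16 = mul(-8, 0) = 0

Second demand — change propagation:
  v12: re-runs because in7 -5->-1; new result -8 (unchanged).
  v16: re-examined; everything it read last time is the same (v12 unchanged, v9 unchanged) — cache 0 kept, no run.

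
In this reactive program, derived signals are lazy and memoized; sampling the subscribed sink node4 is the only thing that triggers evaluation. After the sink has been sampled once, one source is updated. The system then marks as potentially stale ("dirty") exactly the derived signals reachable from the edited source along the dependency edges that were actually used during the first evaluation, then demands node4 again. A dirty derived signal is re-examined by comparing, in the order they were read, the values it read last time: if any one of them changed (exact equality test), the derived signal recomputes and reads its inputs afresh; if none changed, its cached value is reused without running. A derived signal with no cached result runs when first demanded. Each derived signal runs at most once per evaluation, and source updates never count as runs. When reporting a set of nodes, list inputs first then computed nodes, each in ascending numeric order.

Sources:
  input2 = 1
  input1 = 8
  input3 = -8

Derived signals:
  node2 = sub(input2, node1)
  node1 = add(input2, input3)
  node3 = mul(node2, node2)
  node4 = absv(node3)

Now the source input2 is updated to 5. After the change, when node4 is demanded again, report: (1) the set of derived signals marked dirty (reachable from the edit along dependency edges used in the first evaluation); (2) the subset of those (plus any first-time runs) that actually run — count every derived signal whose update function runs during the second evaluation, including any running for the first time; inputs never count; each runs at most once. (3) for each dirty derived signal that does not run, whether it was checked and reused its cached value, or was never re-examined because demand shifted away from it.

First demand of the output computes:
  node1 = add(1, -8) = -7
  node2 = sub(1, -7) = 8
  node3 = mul(8, 8) = 64
  node4 = absv(64) = 64

After the edit, cleaning proceeds:
  node1: a read changed (input2 1->5) — executes, giving -3.
  node2: a read changed (input2 1->5; node1 -7->-3) — executes, giving 8 — identical to its old value.
  node3: dirty, but its reads are unchanged (node2 unchanged, node2 unchanged); cached 64 stands.
  node4: dirty, but its reads are unchanged (node3 unchanged); cached 64 stands.

Note the absorption at node2: it re-runs yet its value is the same, leaving the output's value untouched.

The edit dirties: node1, node2, node3, node4.
2 derived signals run: node1, node2.
Cache hits after checking: node3, node4.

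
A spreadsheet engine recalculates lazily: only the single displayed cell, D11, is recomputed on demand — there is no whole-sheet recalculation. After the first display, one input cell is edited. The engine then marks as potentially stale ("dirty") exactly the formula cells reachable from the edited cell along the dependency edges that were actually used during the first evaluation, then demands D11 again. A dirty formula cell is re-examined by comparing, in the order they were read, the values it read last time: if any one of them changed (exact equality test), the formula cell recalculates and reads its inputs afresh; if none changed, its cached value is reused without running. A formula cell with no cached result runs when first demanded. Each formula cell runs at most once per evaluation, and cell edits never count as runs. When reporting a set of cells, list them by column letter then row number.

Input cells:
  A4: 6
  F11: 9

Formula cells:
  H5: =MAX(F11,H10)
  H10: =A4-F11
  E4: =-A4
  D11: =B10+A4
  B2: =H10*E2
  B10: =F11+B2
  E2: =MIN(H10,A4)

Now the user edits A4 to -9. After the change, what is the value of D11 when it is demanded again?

New value of D11: 324.

First evaluation (everything demanded from the output):
  H10 = 6 - 9 = -3
  E2 = MIN(-3, 6) = -3
  B2 = -3 * -3 = 9
  B10 = 9 + 9 = 18
  D11 = 18 + 6 = 24

Propagation after the edit:
  H10: runs — A4 6->-9; result -18.
  E2: runs — H10 -3->-18; A4 6->-9; result -18.
  B2: runs — H10 -3->-18; E2 -3->-18; result 324.
  B10: runs — B2 9->324; result 333.
  D11: runs — B10 18->333; A4 6->-9; result 324.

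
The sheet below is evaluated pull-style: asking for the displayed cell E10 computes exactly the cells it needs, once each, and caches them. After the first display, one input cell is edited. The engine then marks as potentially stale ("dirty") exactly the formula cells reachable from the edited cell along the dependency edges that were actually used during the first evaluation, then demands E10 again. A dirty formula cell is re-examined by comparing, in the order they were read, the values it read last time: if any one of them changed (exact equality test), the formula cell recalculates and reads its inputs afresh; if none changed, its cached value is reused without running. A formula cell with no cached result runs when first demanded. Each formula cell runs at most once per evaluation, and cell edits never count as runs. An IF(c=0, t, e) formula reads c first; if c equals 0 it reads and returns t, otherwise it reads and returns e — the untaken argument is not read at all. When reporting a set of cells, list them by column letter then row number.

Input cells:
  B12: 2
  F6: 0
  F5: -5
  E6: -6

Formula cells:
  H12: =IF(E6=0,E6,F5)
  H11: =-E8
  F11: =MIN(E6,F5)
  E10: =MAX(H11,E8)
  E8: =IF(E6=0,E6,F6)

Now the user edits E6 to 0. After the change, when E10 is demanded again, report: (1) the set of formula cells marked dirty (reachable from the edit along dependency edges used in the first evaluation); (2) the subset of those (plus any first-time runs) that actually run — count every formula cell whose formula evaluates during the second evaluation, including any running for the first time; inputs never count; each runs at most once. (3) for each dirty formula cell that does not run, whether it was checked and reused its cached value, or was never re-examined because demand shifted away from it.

The edit dirties: E8, E10, H11.
1 formula cells run: E8.
Cache hits after checking: E10, H11.
Note the absorption at E8: it re-runs yet its value is the same, leaving the output's value untouched.

First demand of the output computes:
  E8 = IF(E6=0: E6=-6 -> else branch F6) = 0
  H11 = -(0) = 0
  E10 = MAX(0, 0) = 0

After the edit, cleaning proceeds:
  E8: a read changed (E6 -6->0) — executes, giving 0 — identical to its old value.
  H11: dirty, but its reads are unchanged (E8 unchanged); cached 0 stands.
  E10: dirty, but its reads are unchanged (H11 unchanged, E8 unchanged); cached 0 stands.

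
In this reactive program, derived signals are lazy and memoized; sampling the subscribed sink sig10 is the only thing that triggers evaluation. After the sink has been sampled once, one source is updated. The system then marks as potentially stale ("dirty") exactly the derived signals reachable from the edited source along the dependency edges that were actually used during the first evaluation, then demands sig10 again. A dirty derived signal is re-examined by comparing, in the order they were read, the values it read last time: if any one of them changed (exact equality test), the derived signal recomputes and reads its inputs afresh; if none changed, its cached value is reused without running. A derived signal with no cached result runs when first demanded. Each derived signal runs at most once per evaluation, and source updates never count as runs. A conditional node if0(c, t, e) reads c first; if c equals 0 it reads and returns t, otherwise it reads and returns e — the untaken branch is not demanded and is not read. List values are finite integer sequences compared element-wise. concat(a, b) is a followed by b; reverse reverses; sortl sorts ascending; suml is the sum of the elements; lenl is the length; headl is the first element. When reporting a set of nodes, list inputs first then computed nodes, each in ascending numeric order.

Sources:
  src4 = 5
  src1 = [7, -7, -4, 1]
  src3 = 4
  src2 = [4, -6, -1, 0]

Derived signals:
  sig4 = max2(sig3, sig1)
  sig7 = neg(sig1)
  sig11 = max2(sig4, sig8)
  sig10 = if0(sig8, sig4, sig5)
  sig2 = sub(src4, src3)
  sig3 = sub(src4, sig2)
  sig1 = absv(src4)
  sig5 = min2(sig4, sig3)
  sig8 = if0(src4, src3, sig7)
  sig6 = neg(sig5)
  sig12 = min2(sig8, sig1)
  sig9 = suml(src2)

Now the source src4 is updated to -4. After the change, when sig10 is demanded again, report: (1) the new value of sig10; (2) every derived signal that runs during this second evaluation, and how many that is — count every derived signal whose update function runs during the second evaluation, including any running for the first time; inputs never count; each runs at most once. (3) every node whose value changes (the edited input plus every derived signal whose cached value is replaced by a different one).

First demand of the output computes:
  sig1 = absv(5) = 5
  sig2 = sub(5, 4) = 1
  sig3 = sub(5, 1) = 4
  sig4 = max2(4, 5) = 5
  sig5 = min2(5, 4) = 4
  sig7 = neg(5) = -5
  sig8 = if0(src4=5 -> else branch sig7) = -5
  sig10 = if0(sig8=-5 -> else branch sig5) = 4

After the edit, cleaning proceeds:
  sig1: a read changed (src4 5->-4) — executes, giving 4.
  sig2: a read changed (src4 5->-4) — executes, giving -8.
  sig3: a read changed (src4 5->-4; sig2 1->-8) — executes, giving 4 — identical to its old value.
  sig4: a read changed (sig1 5->4) — executes, giving 4.
  sig5: a read changed (sig4 5->4) — executes, giving 4 — identical to its old value.
  sig7: a read changed (sig1 5->4) — executes, giving -4.
  sig8: a read changed (src4 5->-4; sig7 -5->-4) — executes, giving -4.
  sig10: a read changed (sig8 -5->-4) — executes, giving 4 — identical to its old value.

Demanding sig10 again yields 4.
8 derived signals run: sig1, sig2, sig3, sig4, sig5, sig7, sig8, sig10.
The nodes whose values change: src4, sig1, sig2, sig4, sig7, sig8.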